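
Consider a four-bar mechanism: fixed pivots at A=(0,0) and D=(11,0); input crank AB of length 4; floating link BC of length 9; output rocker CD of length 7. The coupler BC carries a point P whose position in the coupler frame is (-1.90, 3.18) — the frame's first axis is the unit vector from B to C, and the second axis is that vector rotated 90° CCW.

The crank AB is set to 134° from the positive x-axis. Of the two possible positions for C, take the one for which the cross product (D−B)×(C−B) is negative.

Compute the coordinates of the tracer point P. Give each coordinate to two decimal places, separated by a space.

A=(0,0), D=(11.00,0)
B = A + 4.00·(cos134°, sin134°) = (-2.7786, 2.8774)
|BD| = 14.0759
circle(B,9.00) ∩ circle(D,7.00): a=8.1746, h=3.7650
  candidates: C₊=(5.9930,4.8918) cross=52.996; C₋=(4.4537,-2.4792) cross=-52.996
  mode - wants cross < 0 → take C=(4.4537,-2.4792) (cross=-52.996)
ex = (C−B)/|BC| = (0.8036,-0.5952); ey = (0.5952,0.8036)
P = B + -1.90·ex + 3.18·ey = (-2.4128,6.5636)

-2.41 6.56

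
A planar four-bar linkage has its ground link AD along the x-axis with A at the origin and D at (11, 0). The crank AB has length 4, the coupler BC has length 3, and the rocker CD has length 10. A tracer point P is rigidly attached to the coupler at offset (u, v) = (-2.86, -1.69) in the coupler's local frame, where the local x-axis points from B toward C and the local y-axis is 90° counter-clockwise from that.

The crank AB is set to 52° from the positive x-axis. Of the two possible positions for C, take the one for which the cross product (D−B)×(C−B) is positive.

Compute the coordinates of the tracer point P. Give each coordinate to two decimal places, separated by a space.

3.54 0.01

A=(0,0), D=(11.00,0)
B = A + 4.00·(cos52°, sin52°) = (2.4626, 3.1520)
|BD| = 9.1006
circle(B,3.00) ∩ circle(D,10.00): a=-0.4493, h=2.9662
  candidates: C₊=(3.0685,6.0902) cross=26.994; C₋=(1.0138,0.5251) cross=-26.994
  mode + wants cross > 0 → take C=(3.0685,6.0902) (cross=26.994)
ex = (C−B)/|BC| = (0.2019,0.9794); ey = (-0.9794,0.2019)
P = B + -2.86·ex + -1.69·ey = (3.5403,0.0097)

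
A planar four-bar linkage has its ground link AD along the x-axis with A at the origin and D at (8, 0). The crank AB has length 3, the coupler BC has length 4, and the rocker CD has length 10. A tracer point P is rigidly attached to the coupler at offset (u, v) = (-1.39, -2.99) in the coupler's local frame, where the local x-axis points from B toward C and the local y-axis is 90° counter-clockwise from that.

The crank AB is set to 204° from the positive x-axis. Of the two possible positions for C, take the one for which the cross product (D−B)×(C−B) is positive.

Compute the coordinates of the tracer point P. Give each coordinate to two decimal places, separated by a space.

-0.24 -3.37

A=(0,0), D=(8.00,0)
B = A + 3.00·(cos204°, sin204°) = (-2.7406, -1.2202)
|BD| = 10.8097
circle(B,4.00) ∩ circle(D,10.00): a=1.5195, h=3.7002
  candidates: C₊=(-1.6486,2.6278) cross=39.998; C₋=(-0.8132,-4.7252) cross=-39.998
  mode + wants cross > 0 → take C=(-1.6486,2.6278) (cross=39.998)
ex = (C−B)/|BC| = (0.2730,0.9620); ey = (-0.9620,0.2730)
P = B + -1.39·ex + -2.99·ey = (-0.2437,-3.3737)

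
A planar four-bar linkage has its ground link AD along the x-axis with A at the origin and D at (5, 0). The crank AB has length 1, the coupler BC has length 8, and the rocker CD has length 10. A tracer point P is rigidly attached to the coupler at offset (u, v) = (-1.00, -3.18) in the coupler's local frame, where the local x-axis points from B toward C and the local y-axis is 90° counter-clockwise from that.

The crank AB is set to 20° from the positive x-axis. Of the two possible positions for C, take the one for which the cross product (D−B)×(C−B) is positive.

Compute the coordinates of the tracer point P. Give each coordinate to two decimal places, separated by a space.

A=(0,0), D=(5.00,0)
B = A + 1.00·(cos20°, sin20°) = (0.9397, 0.3420)
|BD| = 4.0747
circle(B,8.00) ∩ circle(D,10.00): a=-2.3802, h=7.6377
  candidates: C₊=(-0.7910,8.1526) cross=31.121; C₋=(-2.0732,-7.0690) cross=-31.121
  mode + wants cross > 0 → take C=(-0.7910,8.1526) (cross=31.121)
ex = (C−B)/|BC| = (-0.2163,0.9763); ey = (-0.9763,-0.2163)
P = B + -1.00·ex + -3.18·ey = (4.2607,0.0536)

4.26 0.05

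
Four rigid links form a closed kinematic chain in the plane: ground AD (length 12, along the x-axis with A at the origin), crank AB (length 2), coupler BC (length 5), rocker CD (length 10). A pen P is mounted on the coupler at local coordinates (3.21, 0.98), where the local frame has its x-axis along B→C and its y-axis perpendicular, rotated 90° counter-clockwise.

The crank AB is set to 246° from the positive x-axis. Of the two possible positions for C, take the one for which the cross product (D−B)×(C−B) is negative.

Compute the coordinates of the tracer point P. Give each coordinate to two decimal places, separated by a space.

2.35 -2.94

A=(0,0), D=(12.00,0)
B = A + 2.00·(cos246°, sin246°) = (-0.8135, -1.8271)
|BD| = 12.9431
circle(B,5.00) ∩ circle(D,10.00): a=3.5742, h=3.4964
  candidates: C₊=(2.2314,2.1388) cross=45.254; C₋=(3.2185,-4.7839) cross=-45.254
  mode - wants cross < 0 → take C=(3.2185,-4.7839) (cross=-45.254)
ex = (C−B)/|BC| = (0.8064,-0.5914); ey = (0.5914,0.8064)
P = B + 3.21·ex + 0.98·ey = (2.3546,-2.9351)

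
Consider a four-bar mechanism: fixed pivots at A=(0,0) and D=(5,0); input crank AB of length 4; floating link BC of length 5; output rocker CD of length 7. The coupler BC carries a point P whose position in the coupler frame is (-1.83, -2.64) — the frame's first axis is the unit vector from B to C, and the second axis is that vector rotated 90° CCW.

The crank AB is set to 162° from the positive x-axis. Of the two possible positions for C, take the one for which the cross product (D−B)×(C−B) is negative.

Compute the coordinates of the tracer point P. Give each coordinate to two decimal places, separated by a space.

-7.01 1.49

A=(0,0), D=(5.00,0)
B = A + 4.00·(cos162°, sin162°) = (-3.8042, 1.2361)
|BD| = 8.8906
circle(B,5.00) ∩ circle(D,7.00): a=3.0955, h=3.9265
  candidates: C₊=(-0.1928,4.6941) cross=34.909; C₋=(-1.2847,-3.0827) cross=-34.909
  mode - wants cross < 0 → take C=(-1.2847,-3.0827) (cross=-34.909)
ex = (C−B)/|BC| = (0.5039,-0.8638); ey = (0.8638,0.5039)
P = B + -1.83·ex + -2.64·ey = (-7.0067,1.4864)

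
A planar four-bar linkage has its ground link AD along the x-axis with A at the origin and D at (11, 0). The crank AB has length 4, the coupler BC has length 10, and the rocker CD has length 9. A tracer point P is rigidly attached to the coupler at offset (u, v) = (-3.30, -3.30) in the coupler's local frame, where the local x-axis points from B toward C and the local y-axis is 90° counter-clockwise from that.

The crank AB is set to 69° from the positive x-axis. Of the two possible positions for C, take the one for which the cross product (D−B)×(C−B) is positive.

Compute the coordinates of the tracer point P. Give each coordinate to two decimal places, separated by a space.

A=(0,0), D=(11.00,0)
B = A + 4.00·(cos69°, sin69°) = (1.4335, 3.7343)
|BD| = 10.2695
circle(B,10.00) ∩ circle(D,9.00): a=6.0598, h=7.9548
  candidates: C₊=(9.9711,8.9410) cross=81.692; C₋=(4.1859,-5.8794) cross=-81.692
  mode + wants cross > 0 → take C=(9.9711,8.9410) (cross=81.692)
ex = (C−B)/|BC| = (0.8538,0.5207); ey = (-0.5207,0.8538)
P = B + -3.30·ex + -3.30·ey = (0.3343,-0.8013)

0.33 -0.80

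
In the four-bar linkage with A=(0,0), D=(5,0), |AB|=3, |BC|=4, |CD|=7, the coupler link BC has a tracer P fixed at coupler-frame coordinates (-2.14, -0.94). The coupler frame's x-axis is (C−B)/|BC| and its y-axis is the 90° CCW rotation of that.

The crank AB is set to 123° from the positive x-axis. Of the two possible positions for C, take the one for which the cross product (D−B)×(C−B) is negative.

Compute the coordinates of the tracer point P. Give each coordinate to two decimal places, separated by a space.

A=(0,0), D=(5.00,0)
B = A + 3.00·(cos123°, sin123°) = (-1.6339, 2.5160)
|BD| = 7.0950
circle(B,4.00) ∩ circle(D,7.00): a=1.2219, h=3.8088
  candidates: C₊=(0.8593,5.6440) cross=27.023; C₋=(-1.8421,-1.4786) cross=-27.023
  mode - wants cross < 0 → take C=(-1.8421,-1.4786) (cross=-27.023)
ex = (C−B)/|BC| = (-0.0520,-0.9986); ey = (0.9986,-0.0520)
P = B + -2.14·ex + -0.94·ey = (-2.4613,4.7020)

-2.46 4.70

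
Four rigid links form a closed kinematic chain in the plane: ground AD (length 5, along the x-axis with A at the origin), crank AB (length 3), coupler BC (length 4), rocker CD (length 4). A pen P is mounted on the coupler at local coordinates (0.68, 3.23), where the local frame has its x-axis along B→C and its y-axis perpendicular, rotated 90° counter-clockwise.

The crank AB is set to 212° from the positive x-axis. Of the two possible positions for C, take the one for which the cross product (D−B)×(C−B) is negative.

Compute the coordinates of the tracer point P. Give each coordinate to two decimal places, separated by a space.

A=(0,0), D=(5.00,0)
B = A + 3.00·(cos212°, sin212°) = (-2.5441, -1.5898)
|BD| = 7.7098
circle(B,4.00) ∩ circle(D,4.00): a=3.8549, h=1.0675
  candidates: C₊=(1.0078,0.2497) cross=8.231; C₋=(1.4481,-1.8395) cross=-8.231
  mode - wants cross < 0 → take C=(1.4481,-1.8395) (cross=-8.231)
ex = (C−B)/|BC| = (0.9980,-0.0624); ey = (0.0624,0.9980)
P = B + 0.68·ex + 3.23·ey = (-1.6638,1.5915)

-1.66 1.59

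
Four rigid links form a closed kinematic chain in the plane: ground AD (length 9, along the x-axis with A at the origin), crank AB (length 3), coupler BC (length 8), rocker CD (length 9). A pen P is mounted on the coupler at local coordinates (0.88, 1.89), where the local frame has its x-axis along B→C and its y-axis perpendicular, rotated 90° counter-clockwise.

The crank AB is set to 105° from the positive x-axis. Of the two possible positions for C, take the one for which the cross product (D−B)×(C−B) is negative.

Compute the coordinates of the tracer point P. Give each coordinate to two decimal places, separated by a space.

A=(0,0), D=(9.00,0)
B = A + 3.00·(cos105°, sin105°) = (-0.7765, 2.8978)
|BD| = 10.1969
circle(B,8.00) ∩ circle(D,9.00): a=4.2648, h=6.7684
  candidates: C₊=(5.2360,8.1751) cross=69.016; C₋=(1.3891,-4.8035) cross=-69.016
  mode - wants cross < 0 → take C=(1.3891,-4.8035) (cross=-69.016)
ex = (C−B)/|BC| = (0.2707,-0.9627); ey = (0.9627,0.2707)
P = B + 0.88·ex + 1.89·ey = (1.2812,2.5622)

1.28 2.56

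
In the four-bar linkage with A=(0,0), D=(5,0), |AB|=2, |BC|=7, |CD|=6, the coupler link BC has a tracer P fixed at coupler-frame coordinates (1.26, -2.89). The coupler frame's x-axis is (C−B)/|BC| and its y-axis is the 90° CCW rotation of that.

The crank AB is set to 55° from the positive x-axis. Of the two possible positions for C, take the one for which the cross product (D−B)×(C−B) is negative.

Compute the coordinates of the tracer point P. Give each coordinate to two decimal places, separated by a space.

-1.53 -0.03

A=(0,0), D=(5.00,0)
B = A + 2.00·(cos55°, sin55°) = (1.1472, 1.6383)
|BD| = 4.1867
circle(B,7.00) ∩ circle(D,6.00): a=3.6459, h=5.9756
  candidates: C₊=(6.8406,5.7107) cross=25.018; C₋=(2.1640,-5.2874) cross=-25.018
  mode - wants cross < 0 → take C=(2.1640,-5.2874) (cross=-25.018)
ex = (C−B)/|BC| = (0.1453,-0.9894); ey = (0.9894,0.1453)
P = B + 1.26·ex + -2.89·ey = (-1.5292,-0.0281)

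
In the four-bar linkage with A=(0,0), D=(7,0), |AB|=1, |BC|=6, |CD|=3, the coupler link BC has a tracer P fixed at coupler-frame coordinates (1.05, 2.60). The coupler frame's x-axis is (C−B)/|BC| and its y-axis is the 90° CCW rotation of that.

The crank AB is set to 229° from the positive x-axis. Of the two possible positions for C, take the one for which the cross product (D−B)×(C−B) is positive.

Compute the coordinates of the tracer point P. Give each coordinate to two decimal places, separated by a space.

-0.88 2.04

A=(0,0), D=(7.00,0)
B = A + 1.00·(cos229°, sin229°) = (-0.6561, -0.7547)
|BD| = 7.6932
circle(B,6.00) ∩ circle(D,3.00): a=5.6014, h=2.1505
  candidates: C₊=(4.7073,1.9349) cross=16.544; C₋=(5.1293,-2.3453) cross=-16.544
  mode + wants cross > 0 → take C=(4.7073,1.9349) (cross=16.544)
ex = (C−B)/|BC| = (0.8939,0.4483); ey = (-0.4483,0.8939)
P = B + 1.05·ex + 2.60·ey = (-0.8829,2.0401)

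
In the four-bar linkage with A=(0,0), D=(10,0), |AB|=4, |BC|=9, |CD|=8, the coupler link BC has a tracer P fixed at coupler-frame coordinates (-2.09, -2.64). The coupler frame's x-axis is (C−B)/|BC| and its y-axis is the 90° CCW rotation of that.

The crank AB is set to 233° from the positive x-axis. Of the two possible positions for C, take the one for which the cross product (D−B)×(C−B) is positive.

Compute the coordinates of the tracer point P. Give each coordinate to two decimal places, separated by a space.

-1.58 -6.46

A=(0,0), D=(10.00,0)
B = A + 4.00·(cos233°, sin233°) = (-2.4073, -3.1945)
|BD| = 12.8119
circle(B,9.00) ∩ circle(D,8.00): a=7.0694, h=5.5699
  candidates: C₊=(3.0501,3.9621) cross=71.361; C₋=(5.8277,-6.8258) cross=-71.361
  mode + wants cross > 0 → take C=(3.0501,3.9621) (cross=71.361)
ex = (C−B)/|BC| = (0.6064,0.7952); ey = (-0.7952,0.6064)
P = B + -2.09·ex + -2.64·ey = (-1.5753,-6.4573)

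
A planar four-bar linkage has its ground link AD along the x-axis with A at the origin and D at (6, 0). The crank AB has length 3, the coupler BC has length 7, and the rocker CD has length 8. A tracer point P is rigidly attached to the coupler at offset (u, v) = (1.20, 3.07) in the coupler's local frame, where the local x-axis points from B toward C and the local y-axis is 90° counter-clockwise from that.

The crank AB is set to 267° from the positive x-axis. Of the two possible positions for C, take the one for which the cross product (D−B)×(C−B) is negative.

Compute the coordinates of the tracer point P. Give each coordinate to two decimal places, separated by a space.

A=(0,0), D=(6.00,0)
B = A + 3.00·(cos267°, sin267°) = (-0.1570, -2.9959)
|BD| = 6.8472
circle(B,7.00) ∩ circle(D,8.00): a=2.3283, h=6.6015
  candidates: C₊=(-0.9518,3.9588) cross=45.201; C₋=(4.8249,-7.9132) cross=-45.201
  mode - wants cross < 0 → take C=(4.8249,-7.9132) (cross=-45.201)
ex = (C−B)/|BC| = (0.7117,-0.7025); ey = (0.7025,0.7117)
P = B + 1.20·ex + 3.07·ey = (2.8536,-1.6539)

2.85 -1.65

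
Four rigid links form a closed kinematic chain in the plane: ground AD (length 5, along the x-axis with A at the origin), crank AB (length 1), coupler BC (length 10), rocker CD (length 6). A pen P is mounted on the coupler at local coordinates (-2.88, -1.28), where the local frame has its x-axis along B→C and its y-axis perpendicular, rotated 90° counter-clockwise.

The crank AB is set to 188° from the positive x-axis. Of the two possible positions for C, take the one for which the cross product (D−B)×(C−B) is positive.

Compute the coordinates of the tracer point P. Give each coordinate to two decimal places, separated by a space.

A=(0,0), D=(5.00,0)
B = A + 1.00·(cos188°, sin188°) = (-0.9903, -0.1392)
|BD| = 5.9919
circle(B,10.00) ∩ circle(D,6.00): a=8.3365, h=5.5229
  candidates: C₊=(7.2157,5.5759) cross=33.093; C₋=(7.4723,-5.4670) cross=-33.093
  mode + wants cross > 0 → take C=(7.2157,5.5759) (cross=33.093)
ex = (C−B)/|BC| = (0.8206,0.5715); ey = (-0.5715,0.8206)
P = B + -2.88·ex + -1.28·ey = (-2.6221,-2.8355)

-2.62 -2.84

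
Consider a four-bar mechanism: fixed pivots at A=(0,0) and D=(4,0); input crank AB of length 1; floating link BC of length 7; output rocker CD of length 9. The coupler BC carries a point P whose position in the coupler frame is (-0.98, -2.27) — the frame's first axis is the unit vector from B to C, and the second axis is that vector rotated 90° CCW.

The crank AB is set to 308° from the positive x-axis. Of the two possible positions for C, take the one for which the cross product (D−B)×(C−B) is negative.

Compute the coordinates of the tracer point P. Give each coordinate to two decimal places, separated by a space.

A=(0,0), D=(4.00,0)
B = A + 1.00·(cos308°, sin308°) = (0.6157, -0.7880)
|BD| = 3.4749
circle(B,7.00) ∩ circle(D,9.00): a=-2.8671, h=6.3859
  candidates: C₊=(-3.6249,4.7814) cross=22.190; C₋=(-0.7285,-7.6577) cross=-22.190
  mode - wants cross < 0 → take C=(-0.7285,-7.6577) (cross=-22.190)
ex = (C−B)/|BC| = (-0.1920,-0.9814); ey = (0.9814,-0.1920)
P = B + -0.98·ex + -2.27·ey = (-1.4239,0.6097)

-1.42 0.61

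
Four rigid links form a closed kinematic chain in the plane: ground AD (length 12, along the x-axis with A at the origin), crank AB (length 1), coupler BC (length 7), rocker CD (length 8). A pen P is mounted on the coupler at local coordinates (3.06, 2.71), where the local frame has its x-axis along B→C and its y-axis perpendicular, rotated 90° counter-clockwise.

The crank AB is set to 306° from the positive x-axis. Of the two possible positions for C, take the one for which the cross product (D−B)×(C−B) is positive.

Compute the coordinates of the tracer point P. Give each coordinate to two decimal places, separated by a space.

0.64 3.28

A=(0,0), D=(12.00,0)
B = A + 1.00·(cos306°, sin306°) = (0.5878, -0.8090)
|BD| = 11.4409
circle(B,7.00) ∩ circle(D,8.00): a=5.0649, h=4.8319
  candidates: C₊=(5.2983,4.3689) cross=55.281; C₋=(5.9817,-5.2706) cross=-55.281
  mode + wants cross > 0 → take C=(5.2983,4.3689) (cross=55.281)
ex = (C−B)/|BC| = (0.6729,0.7397); ey = (-0.7397,0.6729)
P = B + 3.06·ex + 2.71·ey = (0.6424,3.2781)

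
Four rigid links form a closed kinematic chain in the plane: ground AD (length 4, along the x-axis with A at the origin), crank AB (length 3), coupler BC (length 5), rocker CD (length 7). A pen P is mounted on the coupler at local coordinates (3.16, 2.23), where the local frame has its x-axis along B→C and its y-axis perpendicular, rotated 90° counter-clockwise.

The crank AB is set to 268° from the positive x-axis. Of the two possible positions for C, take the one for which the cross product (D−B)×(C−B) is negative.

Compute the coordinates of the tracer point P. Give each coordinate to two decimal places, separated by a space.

3.60 -4.10

A=(0,0), D=(4.00,0)
B = A + 3.00·(cos268°, sin268°) = (-0.1047, -2.9982)
|BD| = 5.0831
circle(B,5.00) ∩ circle(D,7.00): a=0.1808, h=4.9967
  candidates: C₊=(-2.9060,1.1434) cross=25.399; C₋=(2.9885,-6.9265) cross=-25.399
  mode - wants cross < 0 → take C=(2.9885,-6.9265) (cross=-25.399)
ex = (C−B)/|BC| = (0.6186,-0.7857); ey = (0.7857,0.6186)
P = B + 3.16·ex + 2.23·ey = (3.6023,-4.1013)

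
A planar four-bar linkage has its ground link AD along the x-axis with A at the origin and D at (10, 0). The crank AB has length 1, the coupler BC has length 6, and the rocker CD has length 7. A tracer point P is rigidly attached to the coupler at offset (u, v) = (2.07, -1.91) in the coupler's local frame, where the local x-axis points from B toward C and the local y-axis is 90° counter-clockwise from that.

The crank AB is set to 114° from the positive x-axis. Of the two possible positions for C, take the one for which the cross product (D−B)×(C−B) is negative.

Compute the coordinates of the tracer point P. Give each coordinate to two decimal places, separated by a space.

-0.29 -1.90

A=(0,0), D=(10.00,0)
B = A + 1.00·(cos114°, sin114°) = (-0.4067, 0.9135)
|BD| = 10.4468
circle(B,6.00) ∩ circle(D,7.00): a=4.6012, h=3.8509
  candidates: C₊=(4.5136,4.3473) cross=40.229; C₋=(3.8401,-3.3249) cross=-40.229
  mode - wants cross < 0 → take C=(3.8401,-3.3249) (cross=-40.229)
ex = (C−B)/|BC| = (0.7078,-0.7064); ey = (0.7064,0.7078)
P = B + 2.07·ex + -1.91·ey = (-0.2908,-1.9006)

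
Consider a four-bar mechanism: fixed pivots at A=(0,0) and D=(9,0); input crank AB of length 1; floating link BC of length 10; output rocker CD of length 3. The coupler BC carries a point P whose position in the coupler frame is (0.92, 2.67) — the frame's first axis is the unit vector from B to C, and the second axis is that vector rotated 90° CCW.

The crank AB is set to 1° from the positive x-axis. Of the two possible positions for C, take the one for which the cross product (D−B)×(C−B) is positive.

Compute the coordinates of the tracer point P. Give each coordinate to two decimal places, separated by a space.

1.23 2.83

A=(0,0), D=(9.00,0)
B = A + 1.00·(cos1°, sin1°) = (0.9998, 0.0175)
|BD| = 8.0002
circle(B,10.00) ∩ circle(D,3.00): a=9.6875, h=2.4805
  candidates: C₊=(10.6927,2.4768) cross=19.845; C₋=(10.6819,-2.4842) cross=-19.845
  mode + wants cross > 0 → take C=(10.6927,2.4768) (cross=19.845)
ex = (C−B)/|BC| = (0.9693,0.2459); ey = (-0.2459,0.9693)
P = B + 0.92·ex + 2.67·ey = (1.2349,2.8317)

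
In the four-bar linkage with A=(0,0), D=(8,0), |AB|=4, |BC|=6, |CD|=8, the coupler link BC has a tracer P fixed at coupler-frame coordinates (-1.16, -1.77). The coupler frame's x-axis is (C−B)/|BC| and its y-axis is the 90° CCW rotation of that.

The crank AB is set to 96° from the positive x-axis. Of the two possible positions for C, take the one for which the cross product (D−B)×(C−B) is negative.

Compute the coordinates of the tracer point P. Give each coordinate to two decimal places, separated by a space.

-2.31 4.93

A=(0,0), D=(8.00,0)
B = A + 4.00·(cos96°, sin96°) = (-0.4181, 3.9781)
|BD| = 9.3107
circle(B,6.00) ∩ circle(D,8.00): a=3.1517, h=5.1055
  candidates: C₊=(4.6128,7.2476) cross=47.536; C₋=(0.2501,-1.9846) cross=-47.536
  mode - wants cross < 0 → take C=(0.2501,-1.9846) (cross=-47.536)
ex = (C−B)/|BC| = (0.1114,-0.9938); ey = (0.9938,0.1114)
P = B + -1.16·ex + -1.77·ey = (-2.3063,4.9338)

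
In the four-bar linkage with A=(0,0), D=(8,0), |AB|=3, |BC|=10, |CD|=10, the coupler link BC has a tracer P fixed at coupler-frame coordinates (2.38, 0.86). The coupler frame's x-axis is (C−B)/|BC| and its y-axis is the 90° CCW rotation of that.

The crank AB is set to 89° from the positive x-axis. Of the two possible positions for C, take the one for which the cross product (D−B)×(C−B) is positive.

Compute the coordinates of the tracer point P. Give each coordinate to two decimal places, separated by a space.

A=(0,0), D=(8.00,0)
B = A + 3.00·(cos89°, sin89°) = (0.0524, 2.9995)
|BD| = 8.4948
circle(B,10.00) ∩ circle(D,10.00): a=4.2474, h=9.0531
  candidates: C₊=(7.2229,9.9698) cross=76.905; C₋=(0.8295,-6.9702) cross=-76.905
  mode + wants cross > 0 → take C=(7.2229,9.9698) (cross=76.905)
ex = (C−B)/|BC| = (0.7171,0.6970); ey = (-0.6970,0.7171)
P = B + 2.38·ex + 0.86·ey = (1.1595,5.2751)

1.16 5.28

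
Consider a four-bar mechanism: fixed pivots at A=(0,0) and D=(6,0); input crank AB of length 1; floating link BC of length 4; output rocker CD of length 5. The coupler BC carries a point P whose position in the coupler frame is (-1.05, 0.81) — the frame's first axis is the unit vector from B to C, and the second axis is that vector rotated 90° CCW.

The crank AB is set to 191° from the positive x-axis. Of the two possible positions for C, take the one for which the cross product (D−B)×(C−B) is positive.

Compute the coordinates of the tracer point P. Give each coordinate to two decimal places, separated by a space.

A=(0,0), D=(6.00,0)
B = A + 1.00·(cos191°, sin191°) = (-0.9816, -0.1908)
|BD| = 6.9842
circle(B,4.00) ∩ circle(D,5.00): a=2.8478, h=2.8089
  candidates: C₊=(1.7884,2.6949) cross=19.618; C₋=(1.9419,-2.9209) cross=-19.618
  mode + wants cross > 0 → take C=(1.7884,2.6949) (cross=19.618)
ex = (C−B)/|BC| = (0.6925,0.7214); ey = (-0.7214,0.6925)
P = B + -1.05·ex + 0.81·ey = (-2.2931,-0.3874)

-2.29 -0.39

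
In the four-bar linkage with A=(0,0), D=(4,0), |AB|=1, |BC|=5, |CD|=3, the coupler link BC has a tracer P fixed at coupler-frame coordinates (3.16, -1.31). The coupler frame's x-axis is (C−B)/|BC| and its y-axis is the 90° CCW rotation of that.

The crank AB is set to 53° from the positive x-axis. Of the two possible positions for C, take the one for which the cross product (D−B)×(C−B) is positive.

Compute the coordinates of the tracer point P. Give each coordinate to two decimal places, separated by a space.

4.02 0.82

A=(0,0), D=(4.00,0)
B = A + 1.00·(cos53°, sin53°) = (0.6018, 0.7986)
|BD| = 3.4908
circle(B,5.00) ∩ circle(D,3.00): a=4.0371, h=2.9498
  candidates: C₊=(5.2068,2.7466) cross=10.297; C₋=(3.8570,-2.9966) cross=-10.297
  mode + wants cross > 0 → take C=(5.2068,2.7466) (cross=10.297)
ex = (C−B)/|BC| = (0.9210,0.3896); ey = (-0.3896,0.9210)
P = B + 3.16·ex + -1.31·ey = (4.0225,0.8232)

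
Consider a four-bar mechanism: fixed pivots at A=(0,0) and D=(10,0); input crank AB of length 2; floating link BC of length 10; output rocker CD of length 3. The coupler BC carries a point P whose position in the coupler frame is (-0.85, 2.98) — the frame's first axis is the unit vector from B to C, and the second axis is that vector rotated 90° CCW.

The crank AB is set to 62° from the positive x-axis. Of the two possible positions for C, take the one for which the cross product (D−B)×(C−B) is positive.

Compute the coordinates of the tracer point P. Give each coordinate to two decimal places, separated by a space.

-0.23 4.63

A=(0,0), D=(10.00,0)
B = A + 2.00·(cos62°, sin62°) = (0.9389, 1.7659)
|BD| = 9.2315
circle(B,10.00) ∩ circle(D,3.00): a=9.5445, h=2.9836
  candidates: C₊=(10.8780,2.8687) cross=27.543; C₋=(9.7365,-2.9884) cross=-27.543
  mode + wants cross > 0 → take C=(10.8780,2.8687) (cross=27.543)
ex = (C−B)/|BC| = (0.9939,0.1103); ey = (-0.1103,0.9939)
P = B + -0.85·ex + 2.98·ey = (-0.2345,4.6340)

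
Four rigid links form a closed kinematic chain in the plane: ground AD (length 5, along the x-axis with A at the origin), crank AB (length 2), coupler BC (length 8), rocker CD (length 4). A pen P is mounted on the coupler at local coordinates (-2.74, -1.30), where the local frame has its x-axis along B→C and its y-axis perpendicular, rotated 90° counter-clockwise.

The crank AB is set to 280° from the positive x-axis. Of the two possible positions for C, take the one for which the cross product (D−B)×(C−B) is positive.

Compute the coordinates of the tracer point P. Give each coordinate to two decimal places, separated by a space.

-0.55 -4.87

A=(0,0), D=(5.00,0)
B = A + 2.00·(cos280°, sin280°) = (0.3473, -1.9696)
|BD| = 5.0524
circle(B,8.00) ∩ circle(D,4.00): a=7.2764, h=3.3247
  candidates: C₊=(5.7519,3.9287) cross=16.798; C₋=(8.3441,-2.1947) cross=-16.798
  mode + wants cross > 0 → take C=(5.7519,3.9287) (cross=16.798)
ex = (C−B)/|BC| = (0.6756,0.7373); ey = (-0.7373,0.6756)
P = B + -2.74·ex + -1.30·ey = (-0.5453,-4.8680)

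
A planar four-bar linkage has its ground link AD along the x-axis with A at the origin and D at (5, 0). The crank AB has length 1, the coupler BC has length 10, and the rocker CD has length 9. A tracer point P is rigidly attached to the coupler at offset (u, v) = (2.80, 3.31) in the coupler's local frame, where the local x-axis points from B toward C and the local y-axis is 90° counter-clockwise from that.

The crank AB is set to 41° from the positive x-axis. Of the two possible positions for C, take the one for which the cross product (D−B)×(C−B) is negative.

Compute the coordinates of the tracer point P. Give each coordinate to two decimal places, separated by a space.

A=(0,0), D=(5.00,0)
B = A + 1.00·(cos41°, sin41°) = (0.7547, 0.6561)
|BD| = 4.2957
circle(B,10.00) ∩ circle(D,9.00): a=4.3594, h=8.9998
  candidates: C₊=(6.4374,8.8845) cross=38.660; C₋=(3.6884,-8.9039) cross=-38.660
  mode - wants cross < 0 → take C=(3.6884,-8.9039) (cross=-38.660)
ex = (C−B)/|BC| = (0.2934,-0.9560); ey = (0.9560,0.2934)
P = B + 2.80·ex + 3.31·ey = (4.7405,-1.0497)

4.74 -1.05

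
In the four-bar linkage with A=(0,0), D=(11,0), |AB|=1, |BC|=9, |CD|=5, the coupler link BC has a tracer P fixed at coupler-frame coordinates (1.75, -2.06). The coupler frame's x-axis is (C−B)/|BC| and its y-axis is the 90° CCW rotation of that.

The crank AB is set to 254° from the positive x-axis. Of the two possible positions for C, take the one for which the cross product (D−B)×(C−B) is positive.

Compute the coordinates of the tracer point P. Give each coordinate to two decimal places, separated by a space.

A=(0,0), D=(11.00,0)
B = A + 1.00·(cos254°, sin254°) = (-0.2756, -0.9613)
|BD| = 11.3165
circle(B,9.00) ∩ circle(D,5.00): a=8.1325, h=3.8551
  candidates: C₊=(7.5000,3.5707) cross=43.627; C₋=(8.1550,-4.1117) cross=-43.627
  mode + wants cross > 0 → take C=(7.5000,3.5707) (cross=43.627)
ex = (C−B)/|BC| = (0.8640,0.5036); ey = (-0.5036,0.8640)
P = B + 1.75·ex + -2.06·ey = (2.2736,-1.8598)

2.27 -1.86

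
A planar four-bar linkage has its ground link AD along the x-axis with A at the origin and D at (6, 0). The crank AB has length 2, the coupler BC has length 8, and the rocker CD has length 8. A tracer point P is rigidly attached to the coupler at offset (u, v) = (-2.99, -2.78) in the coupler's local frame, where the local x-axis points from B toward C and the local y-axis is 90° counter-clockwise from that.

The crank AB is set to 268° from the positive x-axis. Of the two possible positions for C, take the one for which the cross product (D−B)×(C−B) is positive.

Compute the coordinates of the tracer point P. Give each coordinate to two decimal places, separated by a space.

A=(0,0), D=(6.00,0)
B = A + 2.00·(cos268°, sin268°) = (-0.0698, -1.9988)
|BD| = 6.3904
circle(B,8.00) ∩ circle(D,8.00): a=3.1952, h=7.3342
  candidates: C₊=(0.6711,5.9668) cross=46.869; C₋=(5.2591,-7.9656) cross=-46.869
  mode + wants cross > 0 → take C=(0.6711,5.9668) (cross=46.869)
ex = (C−B)/|BC| = (0.0926,0.9957); ey = (-0.9957,0.0926)
P = B + -2.99·ex + -2.78·ey = (2.4213,-5.2334)

2.42 -5.23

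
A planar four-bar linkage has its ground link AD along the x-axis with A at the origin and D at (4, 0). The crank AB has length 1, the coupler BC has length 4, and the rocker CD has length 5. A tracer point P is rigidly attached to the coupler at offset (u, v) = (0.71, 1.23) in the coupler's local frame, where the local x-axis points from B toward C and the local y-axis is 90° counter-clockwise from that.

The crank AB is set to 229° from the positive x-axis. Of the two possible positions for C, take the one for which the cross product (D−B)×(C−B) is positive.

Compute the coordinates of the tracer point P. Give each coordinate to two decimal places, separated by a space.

A=(0,0), D=(4.00,0)
B = A + 1.00·(cos229°, sin229°) = (-0.6561, -0.7547)
|BD| = 4.7168
circle(B,4.00) ∩ circle(D,5.00): a=1.4044, h=3.7454
  candidates: C₊=(0.1310,3.1671) cross=17.666; C₋=(1.3295,-4.2271) cross=-17.666
  mode + wants cross > 0 → take C=(0.1310,3.1671) (cross=17.666)
ex = (C−B)/|BC| = (0.1968,0.9805); ey = (-0.9805,0.1968)
P = B + 0.71·ex + 1.23·ey = (-1.7223,0.1834)

-1.72 0.18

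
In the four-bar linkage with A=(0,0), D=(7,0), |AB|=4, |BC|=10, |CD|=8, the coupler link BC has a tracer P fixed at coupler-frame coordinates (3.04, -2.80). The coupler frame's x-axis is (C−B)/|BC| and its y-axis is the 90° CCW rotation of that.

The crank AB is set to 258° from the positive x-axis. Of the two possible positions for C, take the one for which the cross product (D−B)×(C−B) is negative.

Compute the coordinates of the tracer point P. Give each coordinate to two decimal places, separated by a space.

A=(0,0), D=(7.00,0)
B = A + 4.00·(cos258°, sin258°) = (-0.8316, -3.9126)
|BD| = 8.7546
circle(B,10.00) ∩ circle(D,8.00): a=6.4334, h=7.6558
  candidates: C₊=(1.5019,5.8113) cross=67.024; C₋=(8.3450,-7.8861) cross=-67.024
  mode - wants cross < 0 → take C=(8.3450,-7.8861) (cross=-67.024)
ex = (C−B)/|BC| = (0.9177,-0.3974); ey = (0.3974,0.9177)
P = B + 3.04·ex + -2.80·ey = (0.8455,-7.6900)

0.85 -7.69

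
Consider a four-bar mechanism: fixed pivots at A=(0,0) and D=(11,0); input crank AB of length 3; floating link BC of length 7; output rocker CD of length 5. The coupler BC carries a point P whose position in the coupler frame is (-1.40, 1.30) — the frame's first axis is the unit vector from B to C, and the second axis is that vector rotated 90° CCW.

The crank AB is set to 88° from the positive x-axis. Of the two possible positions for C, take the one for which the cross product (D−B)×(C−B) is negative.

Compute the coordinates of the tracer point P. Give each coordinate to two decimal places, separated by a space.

A=(0,0), D=(11.00,0)
B = A + 3.00·(cos88°, sin88°) = (0.1047, 2.9982)
|BD| = 11.3003
circle(B,7.00) ∩ circle(D,5.00): a=6.7121, h=1.9870
  candidates: C₊=(7.1034,3.1331) cross=22.454; C₋=(6.0490,-0.6984) cross=-22.454
  mode - wants cross < 0 → take C=(6.0490,-0.6984) (cross=-22.454)
ex = (C−B)/|BC| = (0.8492,-0.5281); ey = (0.5281,0.8492)
P = B + -1.40·ex + 1.30·ey = (-0.3977,4.8414)

-0.40 4.84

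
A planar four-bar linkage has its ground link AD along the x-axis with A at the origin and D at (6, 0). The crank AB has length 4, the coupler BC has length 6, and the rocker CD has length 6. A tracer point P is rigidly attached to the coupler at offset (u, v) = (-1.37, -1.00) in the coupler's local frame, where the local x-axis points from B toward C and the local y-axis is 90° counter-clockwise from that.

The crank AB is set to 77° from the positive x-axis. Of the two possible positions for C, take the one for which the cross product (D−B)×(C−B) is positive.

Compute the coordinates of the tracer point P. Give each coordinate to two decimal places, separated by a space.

-0.04 2.48

A=(0,0), D=(6.00,0)
B = A + 4.00·(cos77°, sin77°) = (0.8998, 3.8975)
|BD| = 6.4189
circle(B,6.00) ∩ circle(D,6.00): a=3.2095, h=5.0695
  candidates: C₊=(6.5280,5.9767) cross=32.540; C₋=(0.3718,-2.0792) cross=-32.540
  mode + wants cross > 0 → take C=(6.5280,5.9767) (cross=32.540)
ex = (C−B)/|BC| = (0.9380,0.3465); ey = (-0.3465,0.9380)
P = B + -1.37·ex + -1.00·ey = (-0.0388,2.4847)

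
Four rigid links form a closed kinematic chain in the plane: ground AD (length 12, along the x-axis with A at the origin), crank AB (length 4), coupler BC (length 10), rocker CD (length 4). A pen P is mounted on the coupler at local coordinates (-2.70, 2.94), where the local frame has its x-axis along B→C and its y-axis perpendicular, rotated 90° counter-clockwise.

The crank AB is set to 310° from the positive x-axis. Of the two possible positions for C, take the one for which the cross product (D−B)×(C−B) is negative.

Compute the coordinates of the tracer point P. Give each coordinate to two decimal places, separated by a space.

0.15 0.11

A=(0,0), D=(12.00,0)
B = A + 4.00·(cos310°, sin310°) = (2.5712, -3.0642)
|BD| = 9.9143
circle(B,10.00) ∩ circle(D,4.00): a=9.1935, h=3.9345
  candidates: C₊=(10.0985,3.5191) cross=39.008; C₋=(12.5305,-3.9647) cross=-39.008
  mode - wants cross < 0 → take C=(12.5305,-3.9647) (cross=-39.008)
ex = (C−B)/|BC| = (0.9959,-0.0900); ey = (0.0900,0.9959)
P = B + -2.70·ex + 2.94·ey = (0.1469,0.1070)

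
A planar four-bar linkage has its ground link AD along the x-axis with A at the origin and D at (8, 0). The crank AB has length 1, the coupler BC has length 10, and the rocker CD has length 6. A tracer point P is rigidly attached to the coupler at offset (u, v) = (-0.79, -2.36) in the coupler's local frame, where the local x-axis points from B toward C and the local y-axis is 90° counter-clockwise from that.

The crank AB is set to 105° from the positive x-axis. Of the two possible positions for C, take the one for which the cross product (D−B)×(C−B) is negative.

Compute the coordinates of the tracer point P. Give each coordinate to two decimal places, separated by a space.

A=(0,0), D=(8.00,0)
B = A + 1.00·(cos105°, sin105°) = (-0.2588, 0.9659)
|BD| = 8.3151
circle(B,10.00) ∩ circle(D,6.00): a=8.0060, h=5.9920
  candidates: C₊=(8.3890,5.9874) cross=49.824; C₋=(6.9969,-5.9156) cross=-49.824
  mode - wants cross < 0 → take C=(6.9969,-5.9156) (cross=-49.824)
ex = (C−B)/|BC| = (0.7256,-0.6881); ey = (0.6881,0.7256)
P = B + -0.79·ex + -2.36·ey = (-2.4560,-0.2028)

-2.46 -0.20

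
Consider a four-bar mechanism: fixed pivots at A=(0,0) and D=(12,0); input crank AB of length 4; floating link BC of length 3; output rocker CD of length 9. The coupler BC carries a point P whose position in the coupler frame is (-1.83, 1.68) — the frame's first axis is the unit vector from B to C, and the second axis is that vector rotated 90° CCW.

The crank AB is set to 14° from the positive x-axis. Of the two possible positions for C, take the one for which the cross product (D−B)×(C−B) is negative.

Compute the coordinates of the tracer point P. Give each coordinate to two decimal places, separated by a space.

A=(0,0), D=(12.00,0)
B = A + 4.00·(cos14°, sin14°) = (3.8812, 0.9677)
|BD| = 8.1763
circle(B,3.00) ∩ circle(D,9.00): a=-0.3148, h=2.9834
  candidates: C₊=(3.9217,3.9674) cross=24.393; C₋=(3.2155,-1.9575) cross=-24.393
  mode - wants cross < 0 → take C=(3.2155,-1.9575) (cross=-24.393)
ex = (C−B)/|BC| = (-0.2219,-0.9751); ey = (0.9751,-0.2219)
P = B + -1.83·ex + 1.68·ey = (5.9254,2.3793)

5.93 2.38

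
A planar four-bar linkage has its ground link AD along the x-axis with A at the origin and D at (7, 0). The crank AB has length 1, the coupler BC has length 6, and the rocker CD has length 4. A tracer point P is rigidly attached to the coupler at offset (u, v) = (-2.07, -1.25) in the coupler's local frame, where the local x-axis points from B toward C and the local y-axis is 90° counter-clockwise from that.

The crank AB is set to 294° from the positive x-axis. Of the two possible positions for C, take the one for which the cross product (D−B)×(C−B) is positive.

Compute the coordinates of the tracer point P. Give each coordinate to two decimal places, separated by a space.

A=(0,0), D=(7.00,0)
B = A + 1.00·(cos294°, sin294°) = (0.4067, -0.9135)
|BD| = 6.6563
circle(B,6.00) ∩ circle(D,4.00): a=4.8305, h=3.5590
  candidates: C₊=(4.7030,3.2747) cross=23.690; C₋=(5.6800,-3.7759) cross=-23.690
  mode + wants cross > 0 → take C=(4.7030,3.2747) (cross=23.690)
ex = (C−B)/|BC| = (0.7161,0.6980); ey = (-0.6980,0.7161)
P = B + -2.07·ex + -1.25·ey = (-0.2029,-3.2536)

-0.20 -3.25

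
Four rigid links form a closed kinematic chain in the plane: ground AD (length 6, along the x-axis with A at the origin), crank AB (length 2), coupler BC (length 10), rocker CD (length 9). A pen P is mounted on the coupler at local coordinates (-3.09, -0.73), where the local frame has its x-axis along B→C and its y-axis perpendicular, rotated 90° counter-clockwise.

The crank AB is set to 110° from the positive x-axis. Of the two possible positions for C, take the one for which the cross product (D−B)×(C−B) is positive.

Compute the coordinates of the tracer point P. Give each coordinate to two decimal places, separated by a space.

A=(0,0), D=(6.00,0)
B = A + 2.00·(cos110°, sin110°) = (-0.6840, 1.8794)
|BD| = 6.9432
circle(B,10.00) ∩ circle(D,9.00): a=4.8399, h=8.7508
  candidates: C₊=(6.3438,8.9934) cross=60.759; C₋=(1.6065,-7.8548) cross=-60.759
  mode + wants cross > 0 → take C=(6.3438,8.9934) (cross=60.759)
ex = (C−B)/|BC| = (0.7028,0.7114); ey = (-0.7114,0.7028)
P = B + -3.09·ex + -0.73·ey = (-2.3363,-0.8319)

-2.34 -0.83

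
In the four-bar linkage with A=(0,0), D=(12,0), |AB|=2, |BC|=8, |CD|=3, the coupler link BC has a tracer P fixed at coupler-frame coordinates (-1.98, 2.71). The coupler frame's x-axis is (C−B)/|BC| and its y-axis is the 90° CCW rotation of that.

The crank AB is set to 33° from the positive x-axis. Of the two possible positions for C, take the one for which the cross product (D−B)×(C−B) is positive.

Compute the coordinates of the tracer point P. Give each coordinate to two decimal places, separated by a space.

A=(0,0), D=(12.00,0)
B = A + 2.00·(cos33°, sin33°) = (1.6773, 1.0893)
|BD| = 10.3800
circle(B,8.00) ∩ circle(D,3.00): a=7.8393, h=1.5953
  candidates: C₊=(9.6408,1.8531) cross=16.559; C₋=(9.3060,-1.3199) cross=-16.559
  mode + wants cross > 0 → take C=(9.6408,1.8531) (cross=16.559)
ex = (C−B)/|BC| = (0.9954,0.0955); ey = (-0.0955,0.9954)
P = B + -1.98·ex + 2.71·ey = (-0.5524,3.5978)

-0.55 3.60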